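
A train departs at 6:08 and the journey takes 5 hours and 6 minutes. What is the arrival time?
Starting time: 6:08
Adding 6 minutes to 8 minutes: 8 + 6 = 14 minutes
Adding 5 hours: 6 + 5 = 11
Final time: 11:14

Final answer: 11:14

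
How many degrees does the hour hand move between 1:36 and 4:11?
The hour hand moves 0.5 degrees per minute.
Time elapsed: 4:11 - 1:36 = 155 minutes
Angular displacement: 155 x 0.5 = 77.5 degrees

Final answer: 77.5 degrees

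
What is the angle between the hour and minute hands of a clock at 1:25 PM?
Hour hand position: 1 x 30 + 25 x 0.5 = 42.5 degrees
Minute hand position: 25 x 6 = 150 degrees
Difference: |42.5 - 150| = 107.5 degrees
The angle between the hands is 107.5 degrees

Final answer: 107.5 degrees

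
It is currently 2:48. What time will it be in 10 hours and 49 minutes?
Starting time: 2:48
Adding 49 minutes to 48 minutes: 48 + 49 = 97 minutes = 1 hour and 37 minutes
Adding 10 hours: 2 + 10 + 1 (carry) = 13 - 12 = 1
Final time: 1:37

Final answer: 1:37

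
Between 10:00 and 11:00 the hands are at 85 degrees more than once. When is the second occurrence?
At t minutes past 10:00, the hour hand is at 30 x 10 + 0.5t degrees and the minute hand is at 6t degrees.
The smaller angle between them is 85 degrees when |30H - 5.5t| = 85 or |30H - 5.5t| = 275.
With H = 10, solve 30 x 10 - 5.5t = +/- target for each target:
  t = (30 x 10 - 85) / 5.5 = 39.09
  t = (30 x 10 + 85) / 5.5 = 70 (outside (0, 60))
  t = (30 x 10 - 275) / 5.5 = 4.55
  t = (30 x 10 + 275) / 5.5 = 104.55 (outside (0, 60))
Valid solutions in (0, 60): {4.55, 39.09} minutes.
The second occurrence is t = 39.09 minutes.
The hands form a 85-degree angle at 39.09 minutes past 10:00.

Final answer: 39.09 minutes past 10:00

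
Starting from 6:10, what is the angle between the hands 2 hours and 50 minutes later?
First find the time 2 hours and 50 minutes after 6:10.
Total minutes: 6 x 60 + 10 + 2 x 60 + 50 = 540.
540 mod 720 = 540 minutes = 9:00.
Now compute the angle at 9:00:
Hour hand: 9 x 30 + 0 x 0.5 = 270 degrees
Minute hand: 0 x 6 = 0 degrees
Difference: |270 - 0| = 270 degrees
Smaller angle: 360 - 270 = 90 degrees

Final answer: 90 degrees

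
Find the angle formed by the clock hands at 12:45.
Hour hand position: 0 x 30 + 45 x 0.5 = 22.5 degrees
Minute hand position: 45 x 6 = 270 degrees
Difference: |22.5 - 270| = 247.5 degrees
Since 247.5 > 180, the smaller angle is 360 - 247.5 = 112.5 degrees

Final answer: 112.5 degrees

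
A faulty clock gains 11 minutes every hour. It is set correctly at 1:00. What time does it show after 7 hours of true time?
For every 60 true minutes, the faulty clock advances 60 + 11 = 71 minutes.
True elapsed: 7 hours = 420 minutes.
Faulty clock advances: 420 x 71/60 = 497 minutes (drift: 77 minutes ahead).
Shown time: 1:00 + 497 minutes = 9:17.

Final answer: 9:17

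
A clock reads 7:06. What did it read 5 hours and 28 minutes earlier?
Starting time: 7:06 = 426 total minutes past 12:00
Subtracting: 5 hours and 28 minutes = 328 minutes
426 - 328 = 98 minutes
= 1 hour and 38 minutes past 12:00 = 1:38

Final answer: 1:38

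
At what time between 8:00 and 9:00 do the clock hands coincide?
The minute hand gains 5.5 degrees per minute on the hour hand.
At 8:00, the hour hand is at 240 degrees and the minute hand is at 0 degrees.
The gap is 240 degrees. Time to close: 240/5.5 = 60 x 8/11 = 43.64 minutes.
The hands overlap at 43.64 minutes past 8:00.

Final answer: 43.64 minutes past 8:00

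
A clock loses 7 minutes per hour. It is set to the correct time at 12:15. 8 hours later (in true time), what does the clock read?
For every 60 true minutes, the faulty clock advances 60 - 7 = 53 minutes.
True elapsed: 8 hours = 480 minutes.
Faulty clock advances: 480 x 53/60 = 424 minutes (drift: 56 minutes behind).
Shown time: 12:15 + 424 minutes = 7:19.

Final answer: 7:19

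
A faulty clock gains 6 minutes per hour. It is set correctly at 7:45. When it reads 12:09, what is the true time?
For every 60 true minutes, the faulty clock advances 66 minutes, so 1 faulty-clock minute corresponds to 60/66 true minutes.
From 7:45 to 12:09 on the faulty dial is 264 minutes.
True elapsed: 264 x 60/66 = 240 minutes = 4 hours.
True time: 7:45 + 4 hours = 11:45.

Final answer: 11:45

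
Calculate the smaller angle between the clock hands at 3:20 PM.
Hour hand position: 3 x 30 + 20 x 0.5 = 100 degrees
Minute hand position: 20 x 6 = 120 degrees
Difference: |100 - 120| = 20 degrees
The angle between the hands is 20 degrees

Final answer: 20 degrees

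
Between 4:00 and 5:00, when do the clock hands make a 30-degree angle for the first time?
At t minutes past 4:00, the hour hand is at 30 x 4 + 0.5t degrees and the minute hand is at 6t degrees.
The smaller angle between them is 30 degrees when |30H - 5.5t| = 30 or |30H - 5.5t| = 330.
With H = 4, solve 30 x 4 - 5.5t = +/- target for each target:
  t = (30 x 4 - 30) / 5.5 = 16.36
  t = (30 x 4 + 30) / 5.5 = 27.27
  t = (30 x 4 - 330) / 5.5 = -38.18 (outside (0, 60))
  t = (30 x 4 + 330) / 5.5 = 81.82 (outside (0, 60))
Valid solutions in (0, 60): {16.36, 27.27} minutes.
The first occurrence is t = 16.36 minutes.
The hands form a 30-degree angle at 16.36 minutes past 4:00.

Final answer: 16.36 minutes past 4:00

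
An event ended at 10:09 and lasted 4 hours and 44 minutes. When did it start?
Starting time: 10:09 = 609 total minutes past 12:00
Subtracting: 4 hours and 44 minutes = 284 minutes
609 - 284 = 325 minutes
= 5 hours and 25 minutes past 12:00 = 5:25

Final answer: 5:25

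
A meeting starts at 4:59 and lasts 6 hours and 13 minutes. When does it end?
Starting time: 4:59
Adding 13 minutes to 59 minutes: 59 + 13 = 72 minutes = 1 hour and 12 minutes
Adding 6 hours: 4 + 6 + 1 (carry) = 11
Final time: 11:12

Final answer: 11:12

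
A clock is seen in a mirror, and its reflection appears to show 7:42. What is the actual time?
Reflection across the vertical (12-6) axis maps a hand at angle A degrees to (360 - A) degrees, which sends a reading of T minutes past 12:00 to (720 - T) minutes past 12:00.
Mirror reads 7:42 = 462 minutes past 12:00.
Actual time: (720 - 462) mod 720 = 258 minutes = 4:18.

Final answer: 4:18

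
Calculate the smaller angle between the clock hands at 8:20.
Hour hand position: 8 x 30 + 20 x 0.5 = 250 degrees
Minute hand position: 20 x 6 = 120 degrees
Difference: |250 - 120| = 130 degrees
The angle between the hands is 130 degrees

Final answer: 130 degrees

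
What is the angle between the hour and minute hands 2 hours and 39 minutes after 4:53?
First find the time 2 hours and 39 minutes after 4:53.
Total minutes: 4 x 60 + 53 + 2 x 60 + 39 = 452.
452 mod 720 = 452 minutes = 7:32.
Now compute the angle at 7:32:
Hour hand: 7 x 30 + 32 x 0.5 = 226 degrees
Minute hand: 32 x 6 = 192 degrees
Difference: |226 - 192| = 34 degrees
The angle is 34 degrees

Final answer: 34 degrees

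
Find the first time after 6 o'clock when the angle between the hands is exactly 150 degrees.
At t minutes past 6:00, the hour hand is at 30 x 6 + 0.5t degrees and the minute hand is at 6t degrees.
The smaller angle between them is 150 degrees when |30H - 5.5t| = 150 or |30H - 5.5t| = 210.
With H = 6, solve 30 x 6 - 5.5t = +/- target for each target:
  t = (30 x 6 - 150) / 5.5 = 5.45
  t = (30 x 6 + 150) / 5.5 = 60 (outside (0, 60))
  t = (30 x 6 - 210) / 5.5 = -5.45 (outside (0, 60))
  t = (30 x 6 + 210) / 5.5 = 70.91 (outside (0, 60))
Valid solutions in (0, 60): {5.45} minutes.
The first occurrence is t = 5.45 minutes.
The hands form a 150-degree angle at 5.45 minutes past 6:00.

Final answer: 5.45 minutes past 6:00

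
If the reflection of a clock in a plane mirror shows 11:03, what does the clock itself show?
Reflection across the vertical (12-6) axis maps a hand at angle A degrees to (360 - A) degrees, which sends a reading of T minutes past 12:00 to (720 - T) minutes past 12:00.
Mirror reads 11:03 = 663 minutes past 12:00.
Actual time: (720 - 663) mod 720 = 57 minutes = 12:57.

Final answer: 12:57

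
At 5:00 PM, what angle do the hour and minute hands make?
Hour hand position: 5 x 30 + 0 x 0.5 = 150 degrees
Minute hand position: 0 x 6 = 0 degrees
Difference: |150 - 0| = 150 degrees
The angle between the hands is 150 degrees

Final answer: 150 degrees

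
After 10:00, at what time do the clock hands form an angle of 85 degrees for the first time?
At t minutes past 10:00, the hour hand is at 30 x 10 + 0.5t degrees and the minute hand is at 6t degrees.
The smaller angle between them is 85 degrees when |30H - 5.5t| = 85 or |30H - 5.5t| = 275.
With H = 10, solve 30 x 10 - 5.5t = +/- target for each target:
  t = (30 x 10 - 85) / 5.5 = 39.09
  t = (30 x 10 + 85) / 5.5 = 70 (outside (0, 60))
  t = (30 x 10 - 275) / 5.5 = 4.55
  t = (30 x 10 + 275) / 5.5 = 104.55 (outside (0, 60))
Valid solutions in (0, 60): {4.55, 39.09} minutes.
The first occurrence is t = 4.55 minutes.
The hands form a 85-degree angle at 4.55 minutes past 10:00.

Final answer: 4.55 minutes past 10:00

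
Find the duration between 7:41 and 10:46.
From 7:41 to 10:46:
(10 x 60 + 46) - (7 x 60 + 41) = 646 - 461 = 185 minutes
= 3 hours and 5 minutes

Final answer: 3 hours and 5 minutes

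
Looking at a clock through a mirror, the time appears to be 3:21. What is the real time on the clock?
Reflection across the vertical (12-6) axis maps a hand at angle A degrees to (360 - A) degrees, which sends a reading of T minutes past 12:00 to (720 - T) minutes past 12:00.
Mirror reads 3:21 = 201 minutes past 12:00.
Actual time: (720 - 201) mod 720 = 519 minutes = 8:39.

Final answer: 8:39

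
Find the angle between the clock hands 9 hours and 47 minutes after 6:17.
First find the time 9 hours and 47 minutes after 6:17.
Total minutes: 6 x 60 + 17 + 9 x 60 + 47 = 964.
964 mod 720 = 244 minutes = 4:04.
Now compute the angle at 4:04:
Hour hand: 4 x 30 + 4 x 0.5 = 122 degrees
Minute hand: 4 x 6 = 24 degrees
Difference: |122 - 24| = 98 degrees
The angle is 98 degrees

Final answer: 98 degrees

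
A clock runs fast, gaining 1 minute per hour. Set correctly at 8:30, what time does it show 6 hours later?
For every 60 true minutes, the faulty clock advances 60 + 1 = 61 minutes.
True elapsed: 6 hours = 360 minutes.
Faulty clock advances: 360 x 61/60 = 366 minutes (drift: 6 minutes ahead).
Shown time: 8:30 + 366 minutes = 2:36.

Final answer: 2:36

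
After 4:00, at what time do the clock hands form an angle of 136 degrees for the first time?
At t minutes past 4:00, the hour hand is at 30 x 4 + 0.5t degrees and the minute hand is at 6t degrees.
The smaller angle between them is 136 degrees when |30H - 5.5t| = 136 or |30H - 5.5t| = 224.
With H = 4, solve 30 x 4 - 5.5t = +/- target for each target:
  t = (30 x 4 - 136) / 5.5 = -2.91 (outside (0, 60))
  t = (30 x 4 + 136) / 5.5 = 46.55
  t = (30 x 4 - 224) / 5.5 = -18.91 (outside (0, 60))
  t = (30 x 4 + 224) / 5.5 = 62.55 (outside (0, 60))
Valid solutions in (0, 60): {46.55} minutes.
The first occurrence is t = 46.55 minutes.
The hands form a 136-degree angle at 46.55 minutes past 4:00.

Final answer: 46.55 minutes past 4:00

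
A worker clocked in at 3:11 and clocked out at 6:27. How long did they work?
From 3:11 to 6:27:
(6 x 60 + 27) - (3 x 60 + 11) = 387 - 191 = 196 minutes
= 3 hours and 16 minutes

Final answer: 3 hours and 16 minutes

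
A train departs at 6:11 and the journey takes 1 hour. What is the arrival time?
Starting time: 6:11
Adding 0 minutes to 11 minutes: 11 + 0 = 11 minutes
Adding 1 hour: 6 + 1 = 7
Final time: 7:11

Final answer: 7:11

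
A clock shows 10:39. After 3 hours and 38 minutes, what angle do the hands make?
First find the time 3 hours and 38 minutes after 10:39.
Total minutes: 10 x 60 + 39 + 3 x 60 + 38 = 857.
857 mod 720 = 137 minutes = 2:17.
Now compute the angle at 2:17:
Hour hand: 2 x 30 + 17 x 0.5 = 68.5 degrees
Minute hand: 17 x 6 = 102 degrees
Difference: |68.5 - 102| = 33.5 degrees
The angle is 33.5 degrees

Final answer: 33.5 degrees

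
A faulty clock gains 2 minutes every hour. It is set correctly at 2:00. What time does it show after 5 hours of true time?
For every 60 true minutes, the faulty clock advances 60 + 2 = 62 minutes.
True elapsed: 5 hours = 300 minutes.
Faulty clock advances: 300 x 62/60 = 310 minutes (drift: 10 minutes ahead).
Shown time: 2:00 + 310 minutes = 7:10.

Final answer: 7:10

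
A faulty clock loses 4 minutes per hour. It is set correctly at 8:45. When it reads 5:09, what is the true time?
For every 60 true minutes, the faulty clock advances 56 minutes, so 1 faulty-clock minute corresponds to 60/56 true minutes.
From 8:45 to 5:09 on the faulty dial is 504 minutes.
True elapsed: 504 x 60/56 = 540 minutes = 9 hours.
True time: 8:45 + 9 hours = 5:45.

Final answer: 5:45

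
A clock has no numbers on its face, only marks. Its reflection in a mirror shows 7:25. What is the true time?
Reflection across the vertical (12-6) axis maps a hand at angle A degrees to (360 - A) degrees, which sends a reading of T minutes past 12:00 to (720 - T) minutes past 12:00.
Mirror reads 7:25 = 445 minutes past 12:00.
Actual time: (720 - 445) mod 720 = 275 minutes = 4:35.

Final answer: 4:35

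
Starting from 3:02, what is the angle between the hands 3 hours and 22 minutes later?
First find the time 3 hours and 22 minutes after 3:02.
Total minutes: 3 x 60 + 2 + 3 x 60 + 22 = 384.
384 mod 720 = 384 minutes = 6:24.
Now compute the angle at 6:24:
Hour hand: 6 x 30 + 24 x 0.5 = 192 degrees
Minute hand: 24 x 6 = 144 degrees
Difference: |192 - 144| = 48 degrees
The angle is 48 degrees

Final answer: 48 degrees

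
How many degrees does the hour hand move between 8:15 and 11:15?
The hour hand moves 0.5 degrees per minute.
Time elapsed: 11:15 - 8:15 = 180 minutes
Angular displacement: 180 x 0.5 = 90 degrees

Final answer: 90 degrees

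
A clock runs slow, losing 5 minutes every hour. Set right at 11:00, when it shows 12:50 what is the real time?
For every 60 true minutes, the faulty clock advances 55 minutes, so 1 faulty-clock minute corresponds to 60/55 true minutes.
From 11:00 to 12:50 on the faulty dial is 110 minutes.
True elapsed: 110 x 60/55 = 120 minutes = 2 hours.
True time: 11:00 + 2 hours = 1:00.

Final answer: 1:00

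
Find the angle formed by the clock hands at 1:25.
Hour hand position: 1 x 30 + 25 x 0.5 = 42.5 degrees
Minute hand position: 25 x 6 = 150 degrees
Difference: |42.5 - 150| = 107.5 degrees
The angle between the hands is 107.5 degrees

Final answer: 107.5 degrees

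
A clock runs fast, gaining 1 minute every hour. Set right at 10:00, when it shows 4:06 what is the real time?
For every 60 true minutes, the faulty clock advances 61 minutes, so 1 faulty-clock minute corresponds to 60/61 true minutes.
From 10:00 to 4:06 on the faulty dial is 366 minutes.
True elapsed: 366 x 60/61 = 360 minutes = 6 hours.
True time: 10:00 + 6 hours = 4:00.

Final answer: 4:00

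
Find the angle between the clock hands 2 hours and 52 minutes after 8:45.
First find the time 2 hours and 52 minutes after 8:45.
Total minutes: 8 x 60 + 45 + 2 x 60 + 52 = 697.
697 mod 720 = 697 minutes = 11:37.
Now compute the angle at 11:37:
Hour hand: 11 x 30 + 37 x 0.5 = 348.5 degrees
Minute hand: 37 x 6 = 222 degrees
Difference: |348.5 - 222| = 126.5 degrees
The angle is 126.5 degrees

Final answer: 126.5 degrees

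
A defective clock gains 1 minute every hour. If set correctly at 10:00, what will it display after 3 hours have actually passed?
For every 60 true minutes, the faulty clock advances 60 + 1 = 61 minutes.
True elapsed: 3 hours = 180 minutes.
Faulty clock advances: 180 x 61/60 = 183 minutes (drift: 3 minutes ahead).
Shown time: 10:00 + 183 minutes = 1:03.

Final answer: 1:03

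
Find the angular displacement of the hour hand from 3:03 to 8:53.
The hour hand moves 0.5 degrees per minute.
Time elapsed: 8:53 - 3:03 = 350 minutes
Angular displacement: 350 x 0.5 = 175 degrees

Final answer: 175 degrees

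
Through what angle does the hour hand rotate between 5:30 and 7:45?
The hour hand moves 0.5 degrees per minute.
Time elapsed: 7:45 - 5:30 = 135 minutes
Angular displacement: 135 x 0.5 = 67.5 degrees

Final answer: 67.5 degrees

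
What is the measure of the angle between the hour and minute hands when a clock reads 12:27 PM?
Hour hand position: 0 x 30 + 27 x 0.5 = 13.5 degrees
Minute hand position: 27 x 6 = 162 degrees
Difference: |13.5 - 162| = 148.5 degrees
The angle between the hands is 148.5 degrees

Final answer: 148.5 degrees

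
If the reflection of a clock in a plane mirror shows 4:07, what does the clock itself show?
Reflection across the vertical (12-6) axis maps a hand at angle A degrees to (360 - A) degrees, which sends a reading of T minutes past 12:00 to (720 - T) minutes past 12:00.
Mirror reads 4:07 = 247 minutes past 12:00.
Actual time: (720 - 247) mod 720 = 473 minutes = 7:53.

Final answer: 7:53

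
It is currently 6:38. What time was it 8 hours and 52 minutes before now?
Starting time: 6:38 = 398 total minutes past 12:00
Subtracting: 8 hours and 52 minutes = 532 minutes
398 - 532 = -134 (negative, add 12 hours = 720) = 586 minutes
= 9 hours and 46 minutes past 12:00 = 9:46

Final answer: 9:46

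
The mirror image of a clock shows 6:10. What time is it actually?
Reflection across the vertical (12-6) axis maps a hand at angle A degrees to (360 - A) degrees, which sends a reading of T minutes past 12:00 to (720 - T) minutes past 12:00.
Mirror reads 6:10 = 370 minutes past 12:00.
Actual time: (720 - 370) mod 720 = 350 minutes = 5:50.

Final answer: 5:50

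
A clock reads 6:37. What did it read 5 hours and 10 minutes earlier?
Starting time: 6:37 = 397 total minutes past 12:00
Subtracting: 5 hours and 10 minutes = 310 minutes
397 - 310 = 87 minutes
= 1 hour and 27 minutes past 12:00 = 1:27

Final answer: 1:27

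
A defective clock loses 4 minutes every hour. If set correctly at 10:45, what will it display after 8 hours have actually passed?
For every 60 true minutes, the faulty clock advances 60 - 4 = 56 minutes.
True elapsed: 8 hours = 480 minutes.
Faulty clock advances: 480 x 56/60 = 448 minutes (drift: 32 minutes behind).
Shown time: 10:45 + 448 minutes = 6:13.

Final answer: 6:13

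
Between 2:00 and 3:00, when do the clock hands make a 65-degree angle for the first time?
At t minutes past 2:00, the hour hand is at 30 x 2 + 0.5t degrees and the minute hand is at 6t degrees.
The smaller angle between them is 65 degrees when |30H - 5.5t| = 65 or |30H - 5.5t| = 295.
With H = 2, solve 30 x 2 - 5.5t = +/- target for each target:
  t = (30 x 2 - 65) / 5.5 = -0.91 (outside (0, 60))
  t = (30 x 2 + 65) / 5.5 = 22.73
  t = (30 x 2 - 295) / 5.5 = -42.73 (outside (0, 60))
  t = (30 x 2 + 295) / 5.5 = 64.55 (outside (0, 60))
Valid solutions in (0, 60): {22.73} minutes.
The first occurrence is t = 22.73 minutes.
The hands form a 65-degree angle at 22.73 minutes past 2:00.

Final answer: 22.73 minutes past 2:00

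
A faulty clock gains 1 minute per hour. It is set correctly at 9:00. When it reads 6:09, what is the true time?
For every 60 true minutes, the faulty clock advances 61 minutes, so 1 faulty-clock minute corresponds to 60/61 true minutes.
From 9:00 to 6:09 on the faulty dial is 549 minutes.
True elapsed: 549 x 60/61 = 540 minutes = 9 hours.
True time: 9:00 + 9 hours = 6:00.

Final answer: 6:00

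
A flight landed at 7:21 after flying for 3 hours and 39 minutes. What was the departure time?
Starting time: 7:21 = 441 total minutes past 12:00
Subtracting: 3 hours and 39 minutes = 219 minutes
441 - 219 = 222 minutes
= 3 hours and 42 minutes past 12:00 = 3:42

Final answer: 3:42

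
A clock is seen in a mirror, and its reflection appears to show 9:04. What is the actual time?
Reflection across the vertical (12-6) axis maps a hand at angle A degrees to (360 - A) degrees, which sends a reading of T minutes past 12:00 to (720 - T) minutes past 12:00.
Mirror reads 9:04 = 544 minutes past 12:00.
Actual time: (720 - 544) mod 720 = 176 minutes = 2:56.

Final answer: 2:56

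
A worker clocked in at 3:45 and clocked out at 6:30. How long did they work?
From 3:45 to 6:30:
(6 x 60 + 30) - (3 x 60 + 45) = 390 - 225 = 165 minutes
= 2 hours and 45 minutes

Final answer: 2 hours and 45 minutes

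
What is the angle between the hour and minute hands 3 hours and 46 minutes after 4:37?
First find the time 3 hours and 46 minutes after 4:37.
Total minutes: 4 x 60 + 37 + 3 x 60 + 46 = 503.
503 mod 720 = 503 minutes = 8:23.
Now compute the angle at 8:23:
Hour hand: 8 x 30 + 23 x 0.5 = 251.5 degrees
Minute hand: 23 x 6 = 138 degrees
Difference: |251.5 - 138| = 113.5 degrees
The angle is 113.5 degrees

Final answer: 113.5 degrees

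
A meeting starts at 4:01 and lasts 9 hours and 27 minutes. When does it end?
Starting time: 4:01
Adding 27 minutes to 1 minute: 1 + 27 = 28 minutes
Adding 9 hours: 4 + 9 = 13 - 12 = 1
Final time: 1:28

Final answer: 1:28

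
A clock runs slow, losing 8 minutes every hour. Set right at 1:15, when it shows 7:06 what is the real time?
For every 60 true minutes, the faulty clock advances 52 minutes, so 1 faulty-clock minute corresponds to 60/52 true minutes.
From 1:15 to 7:06 on the faulty dial is 351 minutes.
True elapsed: 351 x 60/52 = 405 minutes = 6 hours and 45 minutes.
True time: 1:15 + 6 hours and 45 minutes = 8:00.

Final answer: 8:00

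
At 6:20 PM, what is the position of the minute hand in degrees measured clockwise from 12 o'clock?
The minute hand moves 6 degrees per minute.
At 6:20: 20 x 6 = 120 degrees

Final answer: 120 degrees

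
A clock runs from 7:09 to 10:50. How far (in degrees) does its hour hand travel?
The hour hand moves 0.5 degrees per minute.
Time elapsed: 10:50 - 7:09 = 221 minutes
Angular displacement: 221 x 0.5 = 110.5 degrees

Final answer: 110.5 degrees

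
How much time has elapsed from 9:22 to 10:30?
From 9:22 to 10:30:
(10 x 60 + 30) - (9 x 60 + 22) = 630 - 562 = 68 minutes
= 1 hour and 8 minutes

Final answer: 1 hour and 8 minutes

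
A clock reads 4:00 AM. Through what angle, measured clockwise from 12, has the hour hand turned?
The hour hand moves 30 degrees per hour and 0.5 degrees per minute.
At 4:00: (4) x 30 + 0 x 0.5 = 120 + 0 = 120 degrees

Final answer: 120 degrees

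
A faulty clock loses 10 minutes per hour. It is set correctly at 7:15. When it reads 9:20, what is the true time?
For every 60 true minutes, the faulty clock advances 50 minutes, so 1 faulty-clock minute corresponds to 60/50 true minutes.
From 7:15 to 9:20 on the faulty dial is 125 minutes.
True elapsed: 125 x 60/50 = 150 minutes = 2 hours and 30 minutes.
True time: 7:15 + 2 hours and 30 minutes = 9:45.

Final answer: 9:45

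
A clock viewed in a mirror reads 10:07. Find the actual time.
Reflection across the vertical (12-6) axis maps a hand at angle A degrees to (360 - A) degrees, which sends a reading of T minutes past 12:00 to (720 - T) minutes past 12:00.
Mirror reads 10:07 = 607 minutes past 12:00.
Actual time: (720 - 607) mod 720 = 113 minutes = 1:53.

Final answer: 1:53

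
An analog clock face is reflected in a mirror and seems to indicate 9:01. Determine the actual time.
Reflection across the vertical (12-6) axis maps a hand at angle A degrees to (360 - A) degrees, which sends a reading of T minutes past 12:00 to (720 - T) minutes past 12:00.
Mirror reads 9:01 = 541 minutes past 12:00.
Actual time: (720 - 541) mod 720 = 179 minutes = 2:59.

Final answer: 2:59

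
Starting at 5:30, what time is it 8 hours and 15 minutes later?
Starting time: 5:30
Adding 15 minutes to 30 minutes: 30 + 15 = 45 minutes
Adding 8 hours: 5 + 8 = 13 - 12 = 1
Final time: 1:45

Final answer: 1:45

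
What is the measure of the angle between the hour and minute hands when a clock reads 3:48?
Hour hand position: 3 x 30 + 48 x 0.5 = 114 degrees
Minute hand position: 48 x 6 = 288 degrees
Difference: |114 - 288| = 174 degrees
The angle between the hands is 174 degrees

Final answer: 174 degrees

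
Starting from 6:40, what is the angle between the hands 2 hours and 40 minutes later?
First find the time 2 hours and 40 minutes after 6:40.
Total minutes: 6 x 60 + 40 + 2 x 60 + 40 = 560.
560 mod 720 = 560 minutes = 9:20.
Now compute the angle at 9:20:
Hour hand: 9 x 30 + 20 x 0.5 = 280 degrees
Minute hand: 20 x 6 = 120 degrees
Difference: |280 - 120| = 160 degrees
The angle is 160 degrees

Final answer: 160 degrees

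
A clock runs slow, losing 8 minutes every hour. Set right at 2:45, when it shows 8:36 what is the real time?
For every 60 true minutes, the faulty clock advances 52 minutes, so 1 faulty-clock minute corresponds to 60/52 true minutes.
From 2:45 to 8:36 on the faulty dial is 351 minutes.
True elapsed: 351 x 60/52 = 405 minutes = 6 hours and 45 minutes.
True time: 2:45 + 6 hours and 45 minutes = 9:30.

Final answer: 9:30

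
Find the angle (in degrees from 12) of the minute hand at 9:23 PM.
The minute hand moves 6 degrees per minute.
At 9:23: 23 x 6 = 138 degrees

Final answer: 138 degrees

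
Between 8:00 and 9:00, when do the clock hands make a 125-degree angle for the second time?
At t minutes past 8:00, the hour hand is at 30 x 8 + 0.5t degrees and the minute hand is at 6t degrees.
The smaller angle between them is 125 degrees when |30H - 5.5t| = 125 or |30H - 5.5t| = 235.
With H = 8, solve 30 x 8 - 5.5t = +/- target for each target:
  t = (30 x 8 - 125) / 5.5 = 20.91
  t = (30 x 8 + 125) / 5.5 = 66.36 (outside (0, 60))
  t = (30 x 8 - 235) / 5.5 = 0.91
  t = (30 x 8 + 235) / 5.5 = 86.36 (outside (0, 60))
Valid solutions in (0, 60): {0.91, 20.91} minutes.
The second occurrence is t = 20.91 minutes.
The hands form a 125-degree angle at 20.91 minutes past 8:00.

Final answer: 20.91 minutes past 8:00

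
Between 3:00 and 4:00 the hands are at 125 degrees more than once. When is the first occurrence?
At t minutes past 3:00, the hour hand is at 30 x 3 + 0.5t degrees and the minute hand is at 6t degrees.
The smaller angle between them is 125 degrees when |30H - 5.5t| = 125 or |30H - 5.5t| = 235.
With H = 3, solve 30 x 3 - 5.5t = +/- target for each target:
  t = (30 x 3 - 125) / 5.5 = -6.36 (outside (0, 60))
  t = (30 x 3 + 125) / 5.5 = 39.09
  t = (30 x 3 - 235) / 5.5 = -26.36 (outside (0, 60))
  t = (30 x 3 + 235) / 5.5 = 59.09
Valid solutions in (0, 60): {39.09, 59.09} minutes.
The first occurrence is t = 39.09 minutes.
The hands form a 125-degree angle at 39.09 minutes past 3:00.

Final answer: 39.09 minutes past 3:00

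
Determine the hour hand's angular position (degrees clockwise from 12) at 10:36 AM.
The hour hand moves 30 degrees per hour and 0.5 degrees per minute.
At 10:36: (10) x 30 + 36 x 0.5 = 300 + 18 = 318 degrees

Final answer: 318 degrees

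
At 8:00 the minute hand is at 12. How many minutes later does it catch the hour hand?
The minute hand gains 5.5 degrees per minute on the hour hand.
At 8:00, the hour hand is at 240 degrees and the minute hand is at 0 degrees.
The gap is 240 degrees. Time to close: 240/5.5 = 60 x 8/11 = 43.64 minutes.
The hands overlap at 43.64 minutes past 8:00.

Final answer: 43.64 minutes past 8:00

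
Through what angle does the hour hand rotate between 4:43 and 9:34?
The hour hand moves 0.5 degrees per minute.
Time elapsed: 9:34 - 4:43 = 291 minutes
Angular displacement: 291 x 0.5 = 145.5 degrees

Final answer: 145.5 degrees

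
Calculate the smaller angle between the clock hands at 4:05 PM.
Hour hand position: 4 x 30 + 5 x 0.5 = 122.5 degrees
Minute hand position: 5 x 6 = 30 degrees
Difference: |122.5 - 30| = 92.5 degrees
The angle between the hands is 92.5 degrees

Final answer: 92.5 degrees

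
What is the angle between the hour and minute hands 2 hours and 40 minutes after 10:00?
First find the time 2 hours and 40 minutes after 10:00.
Total minutes: 10 x 60 + 0 + 2 x 60 + 40 = 760.
760 mod 720 = 40 minutes = 12:40.
Now compute the angle at 12:40:
Hour hand: 0 x 30 + 40 x 0.5 = 20 degrees
Minute hand: 40 x 6 = 240 degrees
Difference: |20 - 240| = 220 degrees
Smaller angle: 360 - 220 = 140 degrees

Final answer: 140 degrees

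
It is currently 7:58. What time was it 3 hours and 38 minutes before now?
Starting time: 7:58 = 478 total minutes past 12:00
Subtracting: 3 hours and 38 minutes = 218 minutes
478 - 218 = 260 minutes
= 4 hours and 20 minutes past 12:00 = 4:20

Final answer: 4:20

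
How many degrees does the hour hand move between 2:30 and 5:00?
The hour hand moves 0.5 degrees per minute.
Time elapsed: 5:00 - 2:30 = 150 minutes
Angular displacement: 150 x 0.5 = 75 degrees

Final answer: 75 degrees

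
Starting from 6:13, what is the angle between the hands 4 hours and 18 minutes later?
First find the time 4 hours and 18 minutes after 6:13.
Total minutes: 6 x 60 + 13 + 4 x 60 + 18 = 631.
631 mod 720 = 631 minutes = 10:31.
Now compute the angle at 10:31:
Hour hand: 10 x 30 + 31 x 0.5 = 315.5 degrees
Minute hand: 31 x 6 = 186 degrees
Difference: |315.5 - 186| = 129.5 degrees
The angle is 129.5 degrees

Final answer: 129.5 degrees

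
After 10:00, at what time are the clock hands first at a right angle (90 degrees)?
At t minutes past 10:00, the hour hand is at 30 x 10 + 0.5t degrees and the minute hand is at 6t degrees.
The smaller angle between them is 90 degrees when |30H - 5.5t| = 90 or |30H - 5.5t| = 270.
With H = 10, solve 30 x 10 - 5.5t = +/- target for each target:
  t = (30 x 10 - 90) / 5.5 = 38.18
  t = (30 x 10 + 90) / 5.5 = 70.91 (outside (0, 60))
  t = (30 x 10 - 270) / 5.5 = 5.45
  t = (30 x 10 + 270) / 5.5 = 103.64 (outside (0, 60))
Valid solutions in (0, 60): {5.45, 38.18} minutes.
First occurrence: t = 5.45 minutes.
The hands are at right angles at 5.45 minutes past 10:00.

Final answer: 5.45 minutes past 10:00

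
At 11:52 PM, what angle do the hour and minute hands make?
Hour hand position: 11 x 30 + 52 x 0.5 = 356 degrees
Minute hand position: 52 x 6 = 312 degrees
Difference: |356 - 312| = 44 degrees
The angle between the hands is 44 degrees

Final answer: 44 degrees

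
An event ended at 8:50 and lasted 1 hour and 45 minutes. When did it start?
Starting time: 8:50 = 530 total minutes past 12:00
Subtracting: 1 hour and 45 minutes = 105 minutes
530 - 105 = 425 minutes
= 7 hours and 5 minutes past 12:00 = 7:05

Final answer: 7:05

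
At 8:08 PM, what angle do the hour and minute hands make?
Hour hand position: 8 x 30 + 8 x 0.5 = 244 degrees
Minute hand position: 8 x 6 = 48 degrees
Difference: |244 - 48| = 196 degrees
Since 196 > 180, the smaller angle is 360 - 196 = 164 degrees

Final answer: 164 degrees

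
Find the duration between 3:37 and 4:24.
From 3:37 to 4:24:
(4 x 60 + 24) - (3 x 60 + 37) = 264 - 217 = 47 minutes
= 47 minutes

Final answer: 47 minutes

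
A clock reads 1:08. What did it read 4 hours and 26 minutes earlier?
Starting time: 1:08 = 68 total minutes past 12:00
Subtracting: 4 hours and 26 minutes = 266 minutes
68 - 266 = -198 (negative, add 12 hours = 720) = 522 minutes
= 8 hours and 42 minutes past 12:00 = 8:42

Final answer: 8:42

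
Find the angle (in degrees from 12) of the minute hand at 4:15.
The minute hand moves 6 degrees per minute.
At 4:15: 15 x 6 = 90 degrees

Final answer: 90 degrees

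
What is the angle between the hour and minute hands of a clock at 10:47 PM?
Hour hand position: 10 x 30 + 47 x 0.5 = 323.5 degrees
Minute hand position: 47 x 6 = 282 degrees
Difference: |323.5 - 282| = 41.5 degrees
The angle between the hands is 41.5 degrees

Final answer: 41.5 degrees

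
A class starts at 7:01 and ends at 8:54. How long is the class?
From 7:01 to 8:54:
(8 x 60 + 54) - (7 x 60 + 1) = 534 - 421 = 113 minutes
= 1 hour and 53 minutes

Final answer: 1 hour and 53 minutes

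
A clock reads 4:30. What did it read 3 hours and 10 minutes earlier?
Starting time: 4:30 = 270 total minutes past 12:00
Subtracting: 3 hours and 10 minutes = 190 minutes
270 - 190 = 80 minutes
= 1 hour and 20 minutes past 12:00 = 1:20

Final answer: 1:20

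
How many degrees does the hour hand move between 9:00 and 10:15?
The hour hand moves 0.5 degrees per minute.
Time elapsed: 10:15 - 9:00 = 75 minutes
Angular displacement: 75 x 0.5 = 37.5 degrees

Final answer: 37.5 degrees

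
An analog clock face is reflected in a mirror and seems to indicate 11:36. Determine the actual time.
Reflection across the vertical (12-6) axis maps a hand at angle A degrees to (360 - A) degrees, which sends a reading of T minutes past 12:00 to (720 - T) minutes past 12:00.
Mirror reads 11:36 = 696 minutes past 12:00.
Actual time: (720 - 696) mod 720 = 24 minutes = 12:24.

Final answer: 12:24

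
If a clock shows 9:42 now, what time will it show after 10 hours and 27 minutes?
Starting time: 9:42
Adding 27 minutes to 42 minutes: 42 + 27 = 69 minutes = 1 hour and 9 minutes
Adding 10 hours: 9 + 10 + 1 (carry) = 20 - 12 = 8
Final time: 8:09

Final answer: 8:09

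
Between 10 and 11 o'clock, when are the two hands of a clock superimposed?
The minute hand gains 5.5 degrees per minute on the hour hand.
At 10:00, the hour hand is at 300 degrees and the minute hand is at 0 degrees.
The gap is 300 degrees. Time to close: 300/5.5 = 60 x 10/11 = 54.55 minutes.
The hands overlap at 54.55 minutes past 10:00.

Final answer: 54.55 minutes past 10:00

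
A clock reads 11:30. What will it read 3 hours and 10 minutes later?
Starting time: 11:30
Adding 10 minutes to 30 minutes: 30 + 10 = 40 minutes
Adding 3 hours: 11 + 3 = 14 - 12 = 2
Final time: 2:40

Final answer: 2:40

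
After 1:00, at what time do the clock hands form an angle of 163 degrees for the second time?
At t minutes past 1:00, the hour hand is at 30 x 1 + 0.5t degrees and the minute hand is at 6t degrees.
The smaller angle between them is 163 degrees when |30H - 5.5t| = 163 or |30H - 5.5t| = 197.
With H = 1, solve 30 x 1 - 5.5t = +/- target for each target:
  t = (30 x 1 - 163) / 5.5 = -24.18 (outside (0, 60))
  t = (30 x 1 + 163) / 5.5 = 35.09
  t = (30 x 1 - 197) / 5.5 = -30.36 (outside (0, 60))
  t = (30 x 1 + 197) / 5.5 = 41.27
Valid solutions in (0, 60): {35.09, 41.27} minutes.
The second occurrence is t = 41.27 minutes.
The hands form a 163-degree angle at 41.27 minutes past 1:00.

Final answer: 41.27 minutes past 1:00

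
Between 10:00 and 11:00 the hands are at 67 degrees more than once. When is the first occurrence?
At t minutes past 10:00, the hour hand is at 30 x 10 + 0.5t degrees and the minute hand is at 6t degrees.
The smaller angle between them is 67 degrees when |30H - 5.5t| = 67 or |30H - 5.5t| = 293.
With H = 10, solve 30 x 10 - 5.5t = +/- target for each target:
  t = (30 x 10 - 67) / 5.5 = 42.36
  t = (30 x 10 + 67) / 5.5 = 66.73 (outside (0, 60))
  t = (30 x 10 - 293) / 5.5 = 1.27
  t = (30 x 10 + 293) / 5.5 = 107.82 (outside (0, 60))
Valid solutions in (0, 60): {1.27, 42.36} minutes.
The first occurrence is t = 1.27 minutes.
The hands form a 67-degree angle at 1.27 minutes past 10:00.

Final answer: 1.27 minutes past 10:00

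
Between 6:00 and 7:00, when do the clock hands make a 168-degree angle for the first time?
At t minutes past 6:00, the hour hand is at 30 x 6 + 0.5t degrees and the minute hand is at 6t degrees.
The smaller angle between them is 168 degrees when |30H - 5.5t| = 168 or |30H - 5.5t| = 192.
With H = 6, solve 30 x 6 - 5.5t = +/- target for each target:
  t = (30 x 6 - 168) / 5.5 = 2.18
  t = (30 x 6 + 168) / 5.5 = 63.27 (outside (0, 60))
  t = (30 x 6 - 192) / 5.5 = -2.18 (outside (0, 60))
  t = (30 x 6 + 192) / 5.5 = 67.64 (outside (0, 60))
Valid solutions in (0, 60): {2.18} minutes.
The first occurrence is t = 2.18 minutes.
The hands form a 168-degree angle at 2.18 minutes past 6:00.

Final answer: 2.18 minutes past 6:00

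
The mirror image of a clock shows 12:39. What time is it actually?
Reflection across the vertical (12-6) axis maps a hand at angle A degrees to (360 - A) degrees, which sends a reading of T minutes past 12:00 to (720 - T) minutes past 12:00.
Mirror reads 12:39 = 39 minutes past 12:00.
Actual time: (720 - 39) mod 720 = 681 minutes = 11:21.

Final answer: 11:21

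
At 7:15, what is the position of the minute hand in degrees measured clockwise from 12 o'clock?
The minute hand moves 6 degrees per minute.
At 7:15: 15 x 6 = 90 degrees

Final answer: 90 degrees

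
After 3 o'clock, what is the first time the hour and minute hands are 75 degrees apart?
At t minutes past 3:00, the hour hand is at 30 x 3 + 0.5t degrees and the minute hand is at 6t degrees.
The smaller angle between them is 75 degrees when |30H - 5.5t| = 75 or |30H - 5.5t| = 285.
With H = 3, solve 30 x 3 - 5.5t = +/- target for each target:
  t = (30 x 3 - 75) / 5.5 = 2.73
  t = (30 x 3 + 75) / 5.5 = 30
  t = (30 x 3 - 285) / 5.5 = -35.45 (outside (0, 60))
  t = (30 x 3 + 285) / 5.5 = 68.18 (outside (0, 60))
Valid solutions in (0, 60): {2.73, 30} minutes.
The first occurrence is t = 2.73 minutes.
The hands form a 75-degree angle at 2.73 minutes past 3:00.

Final answer: 2.73 minutes past 3:00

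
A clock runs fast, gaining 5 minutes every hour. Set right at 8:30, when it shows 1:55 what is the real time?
For every 60 true minutes, the faulty clock advances 65 minutes, so 1 faulty-clock minute corresponds to 60/65 true minutes.
From 8:30 to 1:55 on the faulty dial is 325 minutes.
True elapsed: 325 x 60/65 = 300 minutes = 5 hours.
True time: 8:30 + 5 hours = 1:30.

Final answer: 1:30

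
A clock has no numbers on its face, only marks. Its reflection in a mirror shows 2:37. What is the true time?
Reflection across the vertical (12-6) axis maps a hand at angle A degrees to (360 - A) degrees, which sends a reading of T minutes past 12:00 to (720 - T) minutes past 12:00.
Mirror reads 2:37 = 157 minutes past 12:00.
Actual time: (720 - 157) mod 720 = 563 minutes = 9:23.

Final answer: 9:23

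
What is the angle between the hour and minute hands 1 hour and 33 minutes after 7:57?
First find the time 1 hour and 33 minutes after 7:57.
Total minutes: 7 x 60 + 57 + 1 x 60 + 33 = 570.
570 mod 720 = 570 minutes = 9:30.
Now compute the angle at 9:30:
Hour hand: 9 x 30 + 30 x 0.5 = 285 degrees
Minute hand: 30 x 6 = 180 degrees
Difference: |285 - 180| = 105 degrees
The angle is 105 degrees

Final answer: 105 degrees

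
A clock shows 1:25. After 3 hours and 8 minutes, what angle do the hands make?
First find the time 3 hours and 8 minutes after 1:25.
Total minutes: 1 x 60 + 25 + 3 x 60 + 8 = 273.
273 mod 720 = 273 minutes = 4:33.
Now compute the angle at 4:33:
Hour hand: 4 x 30 + 33 x 0.5 = 136.5 degrees
Minute hand: 33 x 6 = 198 degrees
Difference: |136.5 - 198| = 61.5 degrees
The angle is 61.5 degrees

Final answer: 61.5 degrees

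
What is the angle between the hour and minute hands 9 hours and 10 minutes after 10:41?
First find the time 9 hours and 10 minutes after 10:41.
Total minutes: 10 x 60 + 41 + 9 x 60 + 10 = 1191.
1191 mod 720 = 471 minutes = 7:51.
Now compute the angle at 7:51:
Hour hand: 7 x 30 + 51 x 0.5 = 235.5 degrees
Minute hand: 51 x 6 = 306 degrees
Difference: |235.5 - 306| = 70.5 degrees
The angle is 70.5 degrees

Final answer: 70.5 degrees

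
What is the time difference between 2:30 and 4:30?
From 2:30 to 4:30:
(4 x 60 + 30) - (2 x 60 + 30) = 270 - 150 = 120 minutes
= 2 hours

Final answer: 2 hours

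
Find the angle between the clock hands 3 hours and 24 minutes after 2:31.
First find the time 3 hours and 24 minutes after 2:31.
Total minutes: 2 x 60 + 31 + 3 x 60 + 24 = 355.
355 mod 720 = 355 minutes = 5:55.
Now compute the angle at 5:55:
Hour hand: 5 x 30 + 55 x 0.5 = 177.5 degrees
Minute hand: 55 x 6 = 330 degrees
Difference: |177.5 - 330| = 152.5 degrees
The angle is 152.5 degrees

Final answer: 152.5 degrees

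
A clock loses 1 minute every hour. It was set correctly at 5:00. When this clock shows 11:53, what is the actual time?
For every 60 true minutes, the faulty clock advances 59 minutes, so 1 faulty-clock minute corresponds to 60/59 true minutes.
From 5:00 to 11:53 on the faulty dial is 413 minutes.
True elapsed: 413 x 60/59 = 420 minutes = 7 hours.
True time: 5:00 + 7 hours = 12:00.

Final answer: 12:00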